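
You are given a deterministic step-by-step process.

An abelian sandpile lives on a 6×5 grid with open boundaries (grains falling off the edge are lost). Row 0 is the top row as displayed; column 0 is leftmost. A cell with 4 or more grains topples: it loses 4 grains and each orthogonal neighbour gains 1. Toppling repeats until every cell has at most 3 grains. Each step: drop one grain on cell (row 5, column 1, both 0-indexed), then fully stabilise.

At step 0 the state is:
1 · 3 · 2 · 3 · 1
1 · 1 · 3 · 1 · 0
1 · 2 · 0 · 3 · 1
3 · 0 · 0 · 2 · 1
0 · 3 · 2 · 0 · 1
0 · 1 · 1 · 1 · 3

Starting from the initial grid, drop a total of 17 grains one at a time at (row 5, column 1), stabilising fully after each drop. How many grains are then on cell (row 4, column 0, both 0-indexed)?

3

t=0: 1 · 3 · 2 · 3 · 1
1 · 1 · 3 · 1 · 0
1 · 2 · 0 · 3 · 1
3 · 0 · 0 · 2 · 1
0 · 3 · 2 · 0 · 1
0 · 1 · 1 · 1 · 3
t=1: 1 · 3 · 2 · 3 · 1
1 · 1 · 3 · 1 · 0
1 · 2 · 0 · 3 · 1
3 · 0 · 0 · 2 · 1
0 · 3 · 2 · 0 · 1
0 · 2 · 1 · 1 · 3
t=2: 1 · 3 · 2 · 3 · 1
1 · 1 · 3 · 1 · 0
1 · 2 · 0 · 3 · 1
3 · 0 · 0 · 2 · 1
0 · 3 · 2 · 0 · 1
0 · 3 · 1 · 1 · 3
t=3: 1 · 3 · 2 · 3 · 1
1 · 1 · 3 · 1 · 0
1 · 2 · 0 · 3 · 1
3 · 1 · 0 · 2 · 1
1 · 0 · 3 · 0 · 1
1 · 1 · 2 · 1 · 3
t=4: 1 · 3 · 2 · 3 · 1
1 · 1 · 3 · 1 · 0
1 · 2 · 0 · 3 · 1
3 · 1 · 0 · 2 · 1
1 · 0 · 3 · 0 · 1
1 · 2 · 2 · 1 · 3
t=5: 1 · 3 · 2 · 3 · 1
1 · 1 · 3 · 1 · 0
1 · 2 · 0 · 3 · 1
3 · 1 · 0 · 2 · 1
1 · 0 · 3 · 0 · 1
1 · 3 · 2 · 1 · 3
t=6: 1 · 3 · 2 · 3 · 1
1 · 1 · 3 · 1 · 0
1 · 2 · 0 · 3 · 1
3 · 1 · 0 · 2 · 1
1 · 1 · 3 · 0 · 1
2 · 0 · 3 · 1 · 3
t=7: 1 · 3 · 2 · 3 · 1
1 · 1 · 3 · 1 · 0
1 · 2 · 0 · 3 · 1
3 · 1 · 0 · 2 · 1
1 · 1 · 3 · 0 · 1
2 · 1 · 3 · 1 · 3
t=8: 1 · 3 · 2 · 3 · 1
1 · 1 · 3 · 1 · 0
1 · 2 · 0 · 3 · 1
3 · 1 · 0 · 2 · 1
1 · 1 · 3 · 0 · 1
2 · 2 · 3 · 1 · 3
t=9: 1 · 3 · 2 · 3 · 1
1 · 1 · 3 · 1 · 0
1 · 2 · 0 · 3 · 1
3 · 1 · 0 · 2 · 1
1 · 1 · 3 · 0 · 1
2 · 3 · 3 · 1 · 3
t=10: 1 · 3 · 2 · 3 · 1
1 · 1 · 3 · 1 · 0
1 · 2 · 0 · 3 · 1
3 · 1 · 1 · 2 · 1
1 · 3 · 0 · 1 · 1
3 · 1 · 1 · 2 · 3
t=11: 1 · 3 · 2 · 3 · 1
1 · 1 · 3 · 1 · 0
1 · 2 · 0 · 3 · 1
3 · 1 · 1 · 2 · 1
1 · 3 · 0 · 1 · 1
3 · 2 · 1 · 2 · 3
t=12: 1 · 3 · 2 · 3 · 1
1 · 1 · 3 · 1 · 0
1 · 2 · 0 · 3 · 1
3 · 1 · 1 · 2 · 1
1 · 3 · 0 · 1 · 1
3 · 3 · 1 · 2 · 3
t=13: 1 · 3 · 2 · 3 · 1
1 · 1 · 3 · 1 · 0
1 · 2 · 0 · 3 · 1
3 · 2 · 1 · 2 · 1
3 · 0 · 1 · 1 · 1
0 · 2 · 2 · 2 · 3
t=14: 1 · 3 · 2 · 3 · 1
1 · 1 · 3 · 1 · 0
1 · 2 · 0 · 3 · 1
3 · 2 · 1 · 2 · 1
3 · 0 · 1 · 1 · 1
0 · 3 · 2 · 2 · 3
t=15: 1 · 3 · 2 · 3 · 1
1 · 1 · 3 · 1 · 0
1 · 2 · 0 · 3 · 1
3 · 2 · 1 · 2 · 1
3 · 1 · 1 · 1 · 1
1 · 0 · 3 · 2 · 3
t=16: 1 · 3 · 2 · 3 · 1
1 · 1 · 3 · 1 · 0
1 · 2 · 0 · 3 · 1
3 · 2 · 1 · 2 · 1
3 · 1 · 1 · 1 · 1
1 · 1 · 3 · 2 · 3
t=17: 1 · 3 · 2 · 3 · 1
1 · 1 · 3 · 1 · 0
1 · 2 · 0 · 3 · 1
3 · 2 · 1 · 2 · 1
3 · 1 · 1 · 1 · 1
1 · 2 · 3 · 2 · 3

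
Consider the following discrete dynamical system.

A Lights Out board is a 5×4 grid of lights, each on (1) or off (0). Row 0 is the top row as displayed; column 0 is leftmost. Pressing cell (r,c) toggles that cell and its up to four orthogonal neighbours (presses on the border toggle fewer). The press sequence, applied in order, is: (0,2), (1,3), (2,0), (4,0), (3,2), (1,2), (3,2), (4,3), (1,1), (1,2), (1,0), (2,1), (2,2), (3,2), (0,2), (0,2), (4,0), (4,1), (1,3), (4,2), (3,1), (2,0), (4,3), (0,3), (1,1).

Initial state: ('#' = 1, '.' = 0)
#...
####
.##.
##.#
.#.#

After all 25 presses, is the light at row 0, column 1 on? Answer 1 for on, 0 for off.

0) #...
####
.##.
##.#
.#.#
1) ####
##.#
.##.
##.#
.#.#
2) ###.
###.
.###
##.#
.#.#
3) ###.
.##.
#.##
.#.#
.#.#
4) ###.
.##.
#.##
##.#
#..#
5) ###.
.##.
#..#
#.#.
#.##
6) ##..
...#
#.##
#.#.
#.##
7) ##..
...#
#..#
##.#
#..#
8) ##..
...#
#..#
##..
#.#.
9) #...
####
##.#
##..
#.#.
10) #.#.
#...
####
##..
#.#.
11) ..#.
.#..
.###
##..
#.#.
12) ..#.
....
#..#
#...
#.#.
13) ..#.
..#.
###.
#.#.
#.#.
14) ..#.
..#.
##..
##.#
#...
15) .#.#
....
##..
##.#
#...
16) ..#.
..#.
##..
##.#
#...
17) ..#.
..#.
##..
.#.#
.#..
18) ..#.
..#.
##..
...#
#.#.
19) ..##
...#
##.#
...#
#.#.
20) ..##
...#
##.#
..##
##.#
21) ..##
...#
#..#
##.#
#..#
22) ..##
#..#
.#.#
.#.#
#..#
23) ..##
#..#
.#.#
.#..
#.#.
24) ....
#...
.#.#
.#..
#.#.
25) .#..
.##.
...#
.#..
#.#.

1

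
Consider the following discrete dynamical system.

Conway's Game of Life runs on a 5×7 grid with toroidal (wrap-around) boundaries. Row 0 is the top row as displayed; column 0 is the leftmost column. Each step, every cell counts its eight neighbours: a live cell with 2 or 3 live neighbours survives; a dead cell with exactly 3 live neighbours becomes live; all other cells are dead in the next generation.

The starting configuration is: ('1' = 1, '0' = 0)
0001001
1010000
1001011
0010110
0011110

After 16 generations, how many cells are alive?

step 0: 0001001
1010000
1001011
0010110
0011110
step 1: 0100011
1111110
1011010
0110000
0010001
step 2: 0000000
0000000
1000010
1000001
0010011
step 3: 0000000
0000000
1000000
1100000
1000011
step 4: 0000001
0000000
1100000
0100000
1100001
step 5: 0000001
1000000
1100000
0010001
0100001
step 6: 0000001
1100001
1100001
0010001
0000011
step 7: 0000000
0100010
0010010
0100000
1000011
step 8: 1000010
0000000
0110000
1100010
1000001
step 9: 1000000
0100000
1110000
0010000
0000010
step 10: 0000000
0010000
1010000
0010000
0000000
step 11: 0000000
0100000
0011000
0100000
0000000
step 12: 0000000
0010000
0110000
0010000
0000000
step 13: 0000000
0110000
0111000
0110000
0000000
step 14: 0000000
0101000
1001000
0101000
0000000
step 15: 0000000
0010000
1101100
0010000
0000000
step 16: 0000000
0111000
0101000
0111000
0000000

8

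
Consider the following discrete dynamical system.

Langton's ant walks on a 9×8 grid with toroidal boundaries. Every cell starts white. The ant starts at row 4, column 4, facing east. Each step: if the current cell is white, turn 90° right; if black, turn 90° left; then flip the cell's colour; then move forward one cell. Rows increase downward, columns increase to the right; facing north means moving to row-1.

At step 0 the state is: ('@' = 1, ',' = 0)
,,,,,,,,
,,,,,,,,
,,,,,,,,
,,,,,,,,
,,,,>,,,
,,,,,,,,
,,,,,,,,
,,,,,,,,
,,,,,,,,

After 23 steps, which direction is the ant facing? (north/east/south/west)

south

[0] ,,,,,,,,
,,,,,,,,
,,,,,,,,
,,,,,,,,
,,,,>,,,
,,,,,,,,
,,,,,,,,
,,,,,,,,
,,,,,,,,
[1] ,,,,,,,,
,,,,,,,,
,,,,,,,,
,,,,,,,,
,,,,@,,,
,,,,v,,,
,,,,,,,,
,,,,,,,,
,,,,,,,,
[2] ,,,,,,,,
,,,,,,,,
,,,,,,,,
,,,,,,,,
,,,,@,,,
,,,<@,,,
,,,,,,,,
,,,,,,,,
,,,,,,,,
[3] ,,,,,,,,
,,,,,,,,
,,,,,,,,
,,,,,,,,
,,,^@,,,
,,,@@,,,
,,,,,,,,
,,,,,,,,
,,,,,,,,
[4] ,,,,,,,,
,,,,,,,,
,,,,,,,,
,,,,,,,,
,,,@>,,,
,,,@@,,,
,,,,,,,,
,,,,,,,,
,,,,,,,,
[5] ,,,,,,,,
,,,,,,,,
,,,,,,,,
,,,,^,,,
,,,@,,,,
,,,@@,,,
,,,,,,,,
,,,,,,,,
,,,,,,,,
[6] ,,,,,,,,
,,,,,,,,
,,,,,,,,
,,,,@>,,
,,,@,,,,
,,,@@,,,
,,,,,,,,
,,,,,,,,
,,,,,,,,
[7] ,,,,,,,,
,,,,,,,,
,,,,,,,,
,,,,@@,,
,,,@,v,,
,,,@@,,,
,,,,,,,,
,,,,,,,,
,,,,,,,,
[8] ,,,,,,,,
,,,,,,,,
,,,,,,,,
,,,,@@,,
,,,@<@,,
,,,@@,,,
,,,,,,,,
,,,,,,,,
,,,,,,,,
[9] ,,,,,,,,
,,,,,,,,
,,,,,,,,
,,,,^@,,
,,,@@@,,
,,,@@,,,
,,,,,,,,
,,,,,,,,
,,,,,,,,
[10] ,,,,,,,,
,,,,,,,,
,,,,,,,,
,,,<,@,,
,,,@@@,,
,,,@@,,,
,,,,,,,,
,,,,,,,,
,,,,,,,,
[11] ,,,,,,,,
,,,,,,,,
,,,^,,,,
,,,@,@,,
,,,@@@,,
,,,@@,,,
,,,,,,,,
,,,,,,,,
,,,,,,,,
[12] ,,,,,,,,
,,,,,,,,
,,,@>,,,
,,,@,@,,
,,,@@@,,
,,,@@,,,
,,,,,,,,
,,,,,,,,
,,,,,,,,
[13] ,,,,,,,,
,,,,,,,,
,,,@@,,,
,,,@v@,,
,,,@@@,,
,,,@@,,,
,,,,,,,,
,,,,,,,,
,,,,,,,,
[14] ,,,,,,,,
,,,,,,,,
,,,@@,,,
,,,<@@,,
,,,@@@,,
,,,@@,,,
,,,,,,,,
,,,,,,,,
,,,,,,,,
[15] ,,,,,,,,
,,,,,,,,
,,,@@,,,
,,,,@@,,
,,,v@@,,
,,,@@,,,
,,,,,,,,
,,,,,,,,
,,,,,,,,
[16] ,,,,,,,,
,,,,,,,,
,,,@@,,,
,,,,@@,,
,,,,>@,,
,,,@@,,,
,,,,,,,,
,,,,,,,,
,,,,,,,,
[17] ,,,,,,,,
,,,,,,,,
,,,@@,,,
,,,,^@,,
,,,,,@,,
,,,@@,,,
,,,,,,,,
,,,,,,,,
,,,,,,,,
[18] ,,,,,,,,
,,,,,,,,
,,,@@,,,
,,,<,@,,
,,,,,@,,
,,,@@,,,
,,,,,,,,
,,,,,,,,
,,,,,,,,
[19] ,,,,,,,,
,,,,,,,,
,,,^@,,,
,,,@,@,,
,,,,,@,,
,,,@@,,,
,,,,,,,,
,,,,,,,,
,,,,,,,,
[20] ,,,,,,,,
,,,,,,,,
,,<,@,,,
,,,@,@,,
,,,,,@,,
,,,@@,,,
,,,,,,,,
,,,,,,,,
,,,,,,,,
[21] ,,,,,,,,
,,^,,,,,
,,@,@,,,
,,,@,@,,
,,,,,@,,
,,,@@,,,
,,,,,,,,
,,,,,,,,
,,,,,,,,
[22] ,,,,,,,,
,,@>,,,,
,,@,@,,,
,,,@,@,,
,,,,,@,,
,,,@@,,,
,,,,,,,,
,,,,,,,,
,,,,,,,,
[23] ,,,,,,,,
,,@@,,,,
,,@v@,,,
,,,@,@,,
,,,,,@,,
,,,@@,,,
,,,,,,,,
,,,,,,,,
,,,,,,,,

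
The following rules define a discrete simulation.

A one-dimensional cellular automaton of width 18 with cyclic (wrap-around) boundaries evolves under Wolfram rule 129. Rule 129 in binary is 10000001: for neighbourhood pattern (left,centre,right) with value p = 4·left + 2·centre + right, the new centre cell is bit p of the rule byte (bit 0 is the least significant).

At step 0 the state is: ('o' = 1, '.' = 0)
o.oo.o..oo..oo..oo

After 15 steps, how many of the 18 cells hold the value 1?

[0] o.oo.o..oo..oo..oo
[1] .................o
[2] .ooooooooooooooo..
[3] ..ooooooooooooo..o
[4] ...ooooooooooo....
[5] oo..ooooooooo..ooo
[6] o....ooooooo....oo
[7] ..oo..ooooo..oo..o
[8] .......ooo........
[9] oooooo..o..ooooooo
[10] ooooo.......oooooo
[11] oooo..ooooo..ooooo
[12] ooo....ooo....oooo
[13] oo..oo..o..oo..ooo
[14] o...............oo
[15] ..ooooooooooooo..o

14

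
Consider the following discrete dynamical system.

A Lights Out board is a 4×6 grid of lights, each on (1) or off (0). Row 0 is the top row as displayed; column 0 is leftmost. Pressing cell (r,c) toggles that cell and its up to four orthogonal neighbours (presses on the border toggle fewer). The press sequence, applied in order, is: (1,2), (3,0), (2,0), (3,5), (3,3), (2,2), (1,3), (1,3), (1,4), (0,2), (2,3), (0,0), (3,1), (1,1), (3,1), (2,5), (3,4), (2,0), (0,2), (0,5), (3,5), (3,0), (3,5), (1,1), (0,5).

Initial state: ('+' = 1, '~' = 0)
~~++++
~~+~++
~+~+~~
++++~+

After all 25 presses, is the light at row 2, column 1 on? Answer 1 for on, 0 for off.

t=0: ~~++++
~~+~++
~+~+~~
++++~+
t=1: ~~~+++
~+~+++
~+++~~
++++~+
t=2: ~~~+++
~+~+++
++++~~
~~++~+
t=3: ~~~+++
++~+++
~~++~~
+~++~+
t=4: ~~~+++
++~+++
~~++~+
+~+++~
t=5: ~~~+++
++~+++
~~+~~+
+~~~~~
t=6: ~~~+++
++++++
~+~+~+
+~+~~~
t=7: ~~~~++
++~~~+
~+~~~+
+~+~~~
t=8: ~~~+++
++++++
~+~+~+
+~+~~~
t=9: ~~~+~+
+++~~~
~+~+++
+~+~~~
t=10: ~++~~+
++~~~~
~+~+++
+~+~~~
t=11: ~++~~+
++~+~~
~++~~+
+~++~~
t=12: +~+~~+
~+~+~~
~++~~+
+~++~~
t=13: +~+~~+
~+~+~~
~~+~~+
~+~+~~
t=14: +++~~+
+~++~~
~++~~+
~+~+~~
t=15: +++~~+
+~++~~
~~+~~+
+~++~~
t=16: +++~~+
+~++~+
~~+~+~
+~++~+
t=17: +++~~+
+~++~+
~~+~~~
+~+~+~
t=18: +++~~+
~~++~+
+++~~~
~~+~+~
t=19: +~~+~+
~~~+~+
+++~~~
~~+~+~
t=20: +~~++~
~~~+~~
+++~~~
~~+~+~
t=21: +~~++~
~~~+~~
+++~~+
~~+~~+
t=22: +~~++~
~~~+~~
~++~~+
+++~~+
t=23: +~~++~
~~~+~~
~++~~~
+++~+~
t=24: ++~++~
++++~~
~~+~~~
+++~+~
t=25: ++~+~+
++++~+
~~+~~~
+++~+~

0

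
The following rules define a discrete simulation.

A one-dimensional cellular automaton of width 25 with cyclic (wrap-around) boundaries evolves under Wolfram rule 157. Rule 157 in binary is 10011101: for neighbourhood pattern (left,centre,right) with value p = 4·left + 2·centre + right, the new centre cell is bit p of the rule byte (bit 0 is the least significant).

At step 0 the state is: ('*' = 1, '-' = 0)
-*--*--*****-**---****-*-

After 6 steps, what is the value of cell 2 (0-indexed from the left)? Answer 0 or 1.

step 0: -*--*--*****-**---****-*-
step 1: -**-**-****--*-**-***--**
step 2: -*--*--***-*-*-*--**-*-*-
step 3: -**-**-**--*-*-**-*--*-**
step 4: -*--*--*-*-*-*-*--**-*-*-
step 5: -**-**-*-*-*-*-**-*--*-**
step 6: -*--*--*-*-*-*-*--**-*-*-

0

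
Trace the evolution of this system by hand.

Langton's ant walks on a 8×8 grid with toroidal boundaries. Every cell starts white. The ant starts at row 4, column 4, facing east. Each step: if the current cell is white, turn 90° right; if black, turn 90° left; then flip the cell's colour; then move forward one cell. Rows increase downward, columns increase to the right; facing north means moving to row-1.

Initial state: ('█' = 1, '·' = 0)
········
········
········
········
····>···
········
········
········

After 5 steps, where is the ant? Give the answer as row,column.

t=0: ········
········
········
········
····>···
········
········
········
t=1: ········
········
········
········
····█···
····v···
········
········
t=2: ········
········
········
········
····█···
···<█···
········
········
t=3: ········
········
········
········
···^█···
···██···
········
········
t=4: ········
········
········
········
···█>···
···██···
········
········
t=5: ········
········
········
····^···
···█····
···██···
········
········

3,4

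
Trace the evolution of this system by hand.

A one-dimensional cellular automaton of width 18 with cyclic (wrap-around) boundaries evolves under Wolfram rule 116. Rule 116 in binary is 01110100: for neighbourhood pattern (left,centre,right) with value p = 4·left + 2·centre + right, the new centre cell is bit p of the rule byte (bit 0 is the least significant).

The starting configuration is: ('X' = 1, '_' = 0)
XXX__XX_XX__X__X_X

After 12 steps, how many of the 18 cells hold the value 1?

k=0  XXX__XX_XX__X__X_X
k=1  __XX__XX_XX_XX_XX_
k=2  ___XX__XX_XX_XX_XX
k=3  X___XX__XX_XX_XX_X
k=4  XX___XX__XX_XX_XX_
k=5  _XX___XX__XX_XX_XX
k=6  X_XX___XX__XX_XX_X
k=7  XX_XX___XX__XX_XX_
k=8  _XX_XX___XX__XX_XX
k=9  X_XX_XX___XX__XX_X
k=10  XX_XX_XX___XX__XX_
k=11  _XX_XX_XX___XX__XX
k=12  X_XX_XX_XX___XX__X

10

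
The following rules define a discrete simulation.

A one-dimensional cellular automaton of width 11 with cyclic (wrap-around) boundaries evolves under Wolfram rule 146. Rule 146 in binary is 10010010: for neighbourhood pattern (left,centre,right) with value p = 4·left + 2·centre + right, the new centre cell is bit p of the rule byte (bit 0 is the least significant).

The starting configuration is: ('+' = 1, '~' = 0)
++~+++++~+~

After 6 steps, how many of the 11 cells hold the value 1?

t=0: ++~+++++~+~
t=1: ~~~~+++~~~~
t=2: ~~~+~+~+~~~
t=3: ~~+~~~~~+~~
t=4: ~+~+~~~+~+~
t=5: +~~~+~+~~~+
t=6: ~+~+~~~+~+~

4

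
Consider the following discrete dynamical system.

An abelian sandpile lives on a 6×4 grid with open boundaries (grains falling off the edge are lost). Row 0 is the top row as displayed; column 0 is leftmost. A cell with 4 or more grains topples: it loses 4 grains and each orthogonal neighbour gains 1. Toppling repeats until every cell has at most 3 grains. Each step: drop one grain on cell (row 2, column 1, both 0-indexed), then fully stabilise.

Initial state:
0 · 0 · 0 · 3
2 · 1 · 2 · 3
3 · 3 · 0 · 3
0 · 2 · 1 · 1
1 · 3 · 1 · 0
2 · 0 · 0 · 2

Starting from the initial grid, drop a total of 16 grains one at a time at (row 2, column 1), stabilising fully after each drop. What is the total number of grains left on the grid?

41

[0] 0 · 0 · 0 · 3
2 · 1 · 2 · 3
3 · 3 · 0 · 3
0 · 2 · 1 · 1
1 · 3 · 1 · 0
2 · 0 · 0 · 2
[1] 0 · 0 · 0 · 3
3 · 2 · 2 · 3
0 · 1 · 1 · 3
1 · 3 · 1 · 1
1 · 3 · 1 · 0
2 · 0 · 0 · 2
[2] 0 · 0 · 0 · 3
3 · 2 · 2 · 3
0 · 2 · 1 · 3
1 · 3 · 1 · 1
1 · 3 · 1 · 0
2 · 0 · 0 · 2
[3] 0 · 0 · 0 · 3
3 · 2 · 2 · 3
0 · 3 · 1 · 3
1 · 3 · 1 · 1
1 · 3 · 1 · 0
2 · 0 · 0 · 2
[4] 0 · 0 · 0 · 3
3 · 3 · 2 · 3
1 · 1 · 2 · 3
2 · 1 · 2 · 1
2 · 0 · 2 · 0
2 · 1 · 0 · 2
[5] 0 · 0 · 0 · 3
3 · 3 · 2 · 3
1 · 2 · 2 · 3
2 · 1 · 2 · 1
2 · 0 · 2 · 0
2 · 1 · 0 · 2
[6] 0 · 0 · 0 · 3
3 · 3 · 2 · 3
1 · 3 · 2 · 3
2 · 1 · 2 · 1
2 · 0 · 2 · 0
2 · 1 · 0 · 2
[7] 1 · 1 · 0 · 3
0 · 1 · 3 · 3
3 · 1 · 3 · 3
2 · 2 · 2 · 1
2 · 0 · 2 · 0
2 · 1 · 0 · 2
[8] 1 · 1 · 0 · 3
0 · 1 · 3 · 3
3 · 2 · 3 · 3
2 · 2 · 2 · 1
2 · 0 · 2 · 0
2 · 1 · 0 · 2
[9] 1 · 1 · 0 · 3
0 · 1 · 3 · 3
3 · 3 · 3 · 3
2 · 2 · 2 · 1
2 · 0 · 2 · 0
2 · 1 · 0 · 2
[10] 1 · 1 · 2 · 0
1 · 3 · 1 · 2
0 · 2 · 2 · 1
3 · 3 · 3 · 2
2 · 0 · 2 · 0
2 · 1 · 0 · 2
[11] 1 · 1 · 2 · 0
1 · 3 · 1 · 2
0 · 3 · 2 · 1
3 · 3 · 3 · 2
2 · 0 · 2 · 0
2 · 1 · 0 · 2
[12] 1 · 2 · 2 · 0
2 · 0 · 3 · 2
2 · 3 · 0 · 2
0 · 2 · 1 · 3
3 · 1 · 3 · 0
2 · 1 · 0 · 2
[13] 1 · 2 · 2 · 0
2 · 1 · 3 · 2
3 · 0 · 1 · 2
0 · 3 · 1 · 3
3 · 1 · 3 · 0
2 · 1 · 0 · 2
[14] 1 · 2 · 2 · 0
2 · 1 · 3 · 2
3 · 1 · 1 · 2
0 · 3 · 1 · 3
3 · 1 · 3 · 0
2 · 1 · 0 · 2
[15] 1 · 2 · 2 · 0
2 · 1 · 3 · 2
3 · 2 · 1 · 2
0 · 3 · 1 · 3
3 · 1 · 3 · 0
2 · 1 · 0 · 2
[16] 1 · 2 · 2 · 0
2 · 1 · 3 · 2
3 · 3 · 1 · 2
0 · 3 · 1 · 3
3 · 1 · 3 · 0
2 · 1 · 0 · 2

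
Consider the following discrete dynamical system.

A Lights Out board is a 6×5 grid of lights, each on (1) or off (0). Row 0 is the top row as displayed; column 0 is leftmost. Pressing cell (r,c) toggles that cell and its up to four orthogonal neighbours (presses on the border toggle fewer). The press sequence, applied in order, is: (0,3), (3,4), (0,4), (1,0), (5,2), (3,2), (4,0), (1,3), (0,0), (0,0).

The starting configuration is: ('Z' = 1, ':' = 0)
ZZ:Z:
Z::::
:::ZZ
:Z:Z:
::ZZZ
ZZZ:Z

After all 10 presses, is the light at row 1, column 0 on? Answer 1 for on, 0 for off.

0

t=0: ZZ:Z:
Z::::
:::ZZ
:Z:Z:
::ZZZ
ZZZ:Z
t=1: ZZZ:Z
Z::Z:
:::ZZ
:Z:Z:
::ZZZ
ZZZ:Z
t=2: ZZZ:Z
Z::Z:
:::Z:
:Z::Z
::ZZ:
ZZZ:Z
t=3: ZZZZ:
Z::ZZ
:::Z:
:Z::Z
::ZZ:
ZZZ:Z
t=4: :ZZZ:
:Z:ZZ
Z::Z:
:Z::Z
::ZZ:
ZZZ:Z
t=5: :ZZZ:
:Z:ZZ
Z::Z:
:Z::Z
:::Z:
Z::ZZ
t=6: :ZZZ:
:Z:ZZ
Z:ZZ:
::ZZZ
::ZZ:
Z::ZZ
t=7: :ZZZ:
:Z:ZZ
Z:ZZ:
Z:ZZZ
ZZZZ:
:::ZZ
t=8: :ZZ::
:ZZ::
Z:Z::
Z:ZZZ
ZZZZ:
:::ZZ
t=9: Z:Z::
ZZZ::
Z:Z::
Z:ZZZ
ZZZZ:
:::ZZ
t=10: :ZZ::
:ZZ::
Z:Z::
Z:ZZZ
ZZZZ:
:::ZZ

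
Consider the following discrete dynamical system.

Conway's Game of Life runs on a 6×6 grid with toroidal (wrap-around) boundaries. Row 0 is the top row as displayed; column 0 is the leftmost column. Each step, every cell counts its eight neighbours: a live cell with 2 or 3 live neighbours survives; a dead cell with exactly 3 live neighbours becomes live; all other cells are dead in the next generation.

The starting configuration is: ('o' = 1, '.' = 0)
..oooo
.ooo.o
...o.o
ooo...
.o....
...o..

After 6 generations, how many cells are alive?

2

step 0: ..oooo
.ooo.o
...o.o
ooo...
.o....
...o..
step 1: oo...o
.o...o
...o.o
ooo...
oo....
...o..
step 2: .oo.oo
.oo..o
....oo
..o..o
o.....
..o..o
step 3: ....oo
.oo...
.ooooo
o...oo
oo...o
..oooo
step 4: oo...o
.o....
......
......
.oo...
.ooo..
step 5: ......
.o....
......
......
.o.o..
...o..
step 6: ......
......
......
......
..o...
..o...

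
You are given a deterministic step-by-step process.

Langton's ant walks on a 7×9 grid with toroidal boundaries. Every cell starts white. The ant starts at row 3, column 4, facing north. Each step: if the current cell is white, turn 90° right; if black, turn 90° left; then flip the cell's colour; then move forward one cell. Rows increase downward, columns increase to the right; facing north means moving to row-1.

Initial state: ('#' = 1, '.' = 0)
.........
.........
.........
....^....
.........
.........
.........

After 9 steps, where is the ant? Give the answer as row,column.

t=0: .........
.........
.........
....^....
.........
.........
.........
t=1: .........
.........
.........
....#>...
.........
.........
.........
t=2: .........
.........
.........
....##...
.....v...
.........
.........
t=3: .........
.........
.........
....##...
....<#...
.........
.........
t=4: .........
.........
.........
....^#...
....##...
.........
.........
t=5: .........
.........
.........
...<.#...
....##...
.........
.........
t=6: .........
.........
...^.....
...#.#...
....##...
.........
.........
t=7: .........
.........
...#>....
...#.#...
....##...
.........
.........
t=8: .........
.........
...##....
...#v#...
....##...
.........
.........
t=9: .........
.........
...##....
...<##...
....##...
.........
.........

3,3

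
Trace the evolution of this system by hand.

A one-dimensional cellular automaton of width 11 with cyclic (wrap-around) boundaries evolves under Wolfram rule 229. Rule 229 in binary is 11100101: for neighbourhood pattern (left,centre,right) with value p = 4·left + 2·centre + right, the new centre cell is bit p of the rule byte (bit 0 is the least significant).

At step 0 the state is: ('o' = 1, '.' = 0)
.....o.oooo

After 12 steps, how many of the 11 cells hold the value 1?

8

gen 0: .....o.oooo
gen 1: .ooo.oo.ooo
gen 2: o.ooo.oo.oo
gen 3: oo.ooo.oo.o
gen 4: ooo.ooo.oo.
gen 5: .ooo.ooo.oo
gen 6: o.ooo.ooo.o
gen 7: oo.ooo.ooo.
gen 8: .oo.ooo.ooo
gen 9: o.oo.ooo.oo
gen 10: oo.oo.ooo.o
gen 11: ooo.oo.ooo.
gen 12: .ooo.oo.ooo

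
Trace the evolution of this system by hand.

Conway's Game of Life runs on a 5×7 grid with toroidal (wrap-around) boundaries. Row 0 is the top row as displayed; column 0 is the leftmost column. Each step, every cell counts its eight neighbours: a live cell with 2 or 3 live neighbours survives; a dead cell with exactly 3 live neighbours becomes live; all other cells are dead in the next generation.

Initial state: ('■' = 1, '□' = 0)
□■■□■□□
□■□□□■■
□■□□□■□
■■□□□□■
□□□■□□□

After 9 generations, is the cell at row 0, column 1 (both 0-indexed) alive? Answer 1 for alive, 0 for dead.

0

step 0: □■■□■□□
□■□□□■■
□■□□□■□
■■□□□□■
□□□■□□□
step 1: ■■■■■■□
□■□□■■■
□■■□□■□
■■■□□□■
□□□■□□□
step 2: ■■□□□□□
□□□□□□□
□□□■■□□
■□□■□□■
□□□□□■□
step 3: □□□□□□□
□□□□□□□
□□□■■□□
□□□■□■■
□■□□□□□
step 4: □□□□□□□
□□□□□□□
□□□■■■□
□□■■□■□
□□□□□□□
step 5: □□□□□□□
□□□□■□□
□□■■□■□
□□■■□■□
□□□□□□□
step 6: □□□□□□□
□□□■■□□
□□■□□■□
□□■■□□□
□□□□□□□
step 7: □□□□□□□
□□□■■□□
□□■□□□□
□□■■□□□
□□□□□□□
step 8: □□□□□□□
□□□■□□□
□□■□■□□
□□■■□□□
□□□□□□□
step 9: □□□□□□□
□□□■□□□
□□■□■□□
□□■■□□□
□□□□□□□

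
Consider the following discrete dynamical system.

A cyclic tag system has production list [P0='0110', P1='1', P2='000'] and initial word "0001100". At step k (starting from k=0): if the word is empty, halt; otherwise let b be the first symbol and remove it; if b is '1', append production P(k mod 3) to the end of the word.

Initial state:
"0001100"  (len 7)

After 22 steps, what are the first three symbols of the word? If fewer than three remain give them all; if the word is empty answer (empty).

100

gen 0: "0001100"  (len 7)
gen 1: "001100"  (len 6)
gen 2: "01100"  (len 5)
gen 3: "1100"  (len 4)
gen 4: "1000110"  (len 7)
gen 5: "0001101"  (len 7)
gen 6: "001101"  (len 6)
gen 7: "01101"  (len 5)
gen 8: "1101"  (len 4)
gen 9: "101000"  (len 6)
gen 10: "010000110"  (len 9)
gen 11: "10000110"  (len 8)
gen 12: "0000110000"  (len 10)
gen 13: "000110000"  (len 9)
gen 14: "00110000"  (len 8)
gen 15: "0110000"  (len 7)
gen 16: "110000"  (len 6)
gen 17: "100001"  (len 6)
gen 18: "00001000"  (len 8)
gen 19: "0001000"  (len 7)
gen 20: "001000"  (len 6)
gen 21: "01000"  (len 5)
gen 22: "1000"  (len 4)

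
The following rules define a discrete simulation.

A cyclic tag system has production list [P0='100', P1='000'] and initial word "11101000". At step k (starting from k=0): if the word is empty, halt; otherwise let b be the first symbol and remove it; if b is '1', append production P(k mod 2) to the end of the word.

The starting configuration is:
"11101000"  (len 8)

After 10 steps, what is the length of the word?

0) "11101000"  (len 8)
1) "1101000100"  (len 10)
2) "101000100000"  (len 12)
3) "01000100000100"  (len 14)
4) "1000100000100"  (len 13)
5) "000100000100100"  (len 15)
6) "00100000100100"  (len 14)
7) "0100000100100"  (len 13)
8) "100000100100"  (len 12)
9) "00000100100100"  (len 14)
10) "0000100100100"  (len 13)

13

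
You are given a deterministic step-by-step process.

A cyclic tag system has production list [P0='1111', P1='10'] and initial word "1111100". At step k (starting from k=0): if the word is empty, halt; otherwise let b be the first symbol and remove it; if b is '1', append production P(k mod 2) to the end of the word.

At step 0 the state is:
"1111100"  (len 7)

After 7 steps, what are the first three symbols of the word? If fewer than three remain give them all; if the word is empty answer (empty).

111

step 0: "1111100"  (len 7)
step 1: "1111001111"  (len 10)
step 2: "11100111110"  (len 11)
step 3: "11001111101111"  (len 14)
step 4: "100111110111110"  (len 15)
step 5: "001111101111101111"  (len 18)
step 6: "01111101111101111"  (len 17)
step 7: "1111101111101111"  (len 16)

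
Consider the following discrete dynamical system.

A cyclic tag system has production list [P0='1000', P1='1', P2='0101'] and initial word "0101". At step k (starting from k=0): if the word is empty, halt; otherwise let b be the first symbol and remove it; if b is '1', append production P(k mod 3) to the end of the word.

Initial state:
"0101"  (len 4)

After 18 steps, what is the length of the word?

9

k=0  "0101"  (len 4)
k=1  "101"  (len 3)
k=2  "011"  (len 3)
k=3  "11"  (len 2)
k=4  "11000"  (len 5)
k=5  "10001"  (len 5)
k=6  "00010101"  (len 8)
k=7  "0010101"  (len 7)
k=8  "010101"  (len 6)
k=9  "10101"  (len 5)
k=10  "01011000"  (len 8)
k=11  "1011000"  (len 7)
k=12  "0110000101"  (len 10)
k=13  "110000101"  (len 9)
k=14  "100001011"  (len 9)
k=15  "000010110101"  (len 12)
k=16  "00010110101"  (len 11)
k=17  "0010110101"  (len 10)
k=18  "010110101"  (len 9)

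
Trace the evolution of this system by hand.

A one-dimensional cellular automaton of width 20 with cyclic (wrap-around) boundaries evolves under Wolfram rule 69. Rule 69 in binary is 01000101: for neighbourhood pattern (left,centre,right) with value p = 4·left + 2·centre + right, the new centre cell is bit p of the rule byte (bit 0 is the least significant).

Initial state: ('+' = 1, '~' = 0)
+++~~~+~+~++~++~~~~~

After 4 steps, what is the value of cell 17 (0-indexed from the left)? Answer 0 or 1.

gen 0: +++~~~+~+~++~++~~~~~
gen 1: ~~+~+~+~+~~+~~+~+++~
gen 2: +~+~+~+~+~~+~~+~~~+~
gen 3: +~+~+~+~+~~+~~+~+~+~
gen 4: +~+~+~+~+~~+~~+~+~+~

0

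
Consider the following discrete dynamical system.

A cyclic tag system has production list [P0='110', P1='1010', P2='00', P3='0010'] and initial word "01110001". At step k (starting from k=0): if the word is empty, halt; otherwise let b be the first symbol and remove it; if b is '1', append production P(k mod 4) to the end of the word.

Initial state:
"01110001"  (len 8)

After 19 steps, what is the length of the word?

[0] "01110001"  (len 8)
[1] "1110001"  (len 7)
[2] "1100011010"  (len 10)
[3] "10001101000"  (len 11)
[4] "00011010000010"  (len 14)
[5] "0011010000010"  (len 13)
[6] "011010000010"  (len 12)
[7] "11010000010"  (len 11)
[8] "10100000100010"  (len 14)
[9] "0100000100010110"  (len 16)
[10] "100000100010110"  (len 15)
[11] "0000010001011000"  (len 16)
[12] "000010001011000"  (len 15)
[13] "00010001011000"  (len 14)
[14] "0010001011000"  (len 13)
[15] "010001011000"  (len 12)
[16] "10001011000"  (len 11)
[17] "0001011000110"  (len 13)
[18] "001011000110"  (len 12)
[19] "01011000110"  (len 11)

11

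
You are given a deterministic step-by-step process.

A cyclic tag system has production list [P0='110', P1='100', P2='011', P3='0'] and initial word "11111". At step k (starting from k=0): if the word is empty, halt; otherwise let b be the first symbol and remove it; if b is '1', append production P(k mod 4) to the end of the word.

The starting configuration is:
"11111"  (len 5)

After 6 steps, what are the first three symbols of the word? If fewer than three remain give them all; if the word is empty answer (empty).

t=0: "11111"  (len 5)
t=1: "1111110"  (len 7)
t=2: "111110100"  (len 9)
t=3: "11110100011"  (len 11)
t=4: "11101000110"  (len 11)
t=5: "1101000110110"  (len 13)
t=6: "101000110110100"  (len 15)

101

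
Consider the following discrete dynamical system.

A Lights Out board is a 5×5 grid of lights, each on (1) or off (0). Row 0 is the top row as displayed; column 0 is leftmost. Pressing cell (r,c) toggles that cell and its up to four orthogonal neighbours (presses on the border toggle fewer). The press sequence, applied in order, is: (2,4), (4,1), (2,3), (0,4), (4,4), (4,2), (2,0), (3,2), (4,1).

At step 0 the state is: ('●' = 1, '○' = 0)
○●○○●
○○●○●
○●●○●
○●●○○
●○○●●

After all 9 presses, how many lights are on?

gen 0: ○●○○●
○○●○●
○●●○●
○●●○○
●○○●●
gen 1: ○●○○●
○○●○○
○●●●○
○●●○●
●○○●●
gen 2: ○●○○●
○○●○○
○●●●○
○○●○●
○●●●●
gen 3: ○●○○●
○○●●○
○●○○●
○○●●●
○●●●●
gen 4: ○●○●○
○○●●●
○●○○●
○○●●●
○●●●●
gen 5: ○●○●○
○○●●●
○●○○●
○○●●○
○●●○○
gen 6: ○●○●○
○○●●●
○●○○●
○○○●○
○○○●○
gen 7: ○●○●○
●○●●●
●○○○●
●○○●○
○○○●○
gen 8: ○●○●○
●○●●●
●○●○●
●●●○○
○○●●○
gen 9: ○●○●○
●○●●●
●○●○●
●○●○○
●●○●○

14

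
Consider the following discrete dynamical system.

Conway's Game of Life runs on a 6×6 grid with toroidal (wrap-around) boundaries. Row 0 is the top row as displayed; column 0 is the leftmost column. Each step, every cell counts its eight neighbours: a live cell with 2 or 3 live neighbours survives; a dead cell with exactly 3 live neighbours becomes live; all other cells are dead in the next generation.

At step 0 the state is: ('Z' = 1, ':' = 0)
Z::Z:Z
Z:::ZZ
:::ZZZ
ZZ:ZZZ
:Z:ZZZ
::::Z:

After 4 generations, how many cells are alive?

2

0) Z::Z:Z
Z:::ZZ
:::ZZZ
ZZ:ZZZ
:Z:ZZZ
::::Z:
1) Z::Z::
::::::
:ZZ:::
:Z::::
:Z::::
::Z:::
2) ::::::
:ZZ:::
:ZZ:::
ZZ::::
:ZZ:::
:ZZ:::
3) ::::::
:ZZ:::
::::::
Z:::::
::::::
:ZZ:::
4) ::::::
::::::
:Z::::
::::::
:Z::::
::::::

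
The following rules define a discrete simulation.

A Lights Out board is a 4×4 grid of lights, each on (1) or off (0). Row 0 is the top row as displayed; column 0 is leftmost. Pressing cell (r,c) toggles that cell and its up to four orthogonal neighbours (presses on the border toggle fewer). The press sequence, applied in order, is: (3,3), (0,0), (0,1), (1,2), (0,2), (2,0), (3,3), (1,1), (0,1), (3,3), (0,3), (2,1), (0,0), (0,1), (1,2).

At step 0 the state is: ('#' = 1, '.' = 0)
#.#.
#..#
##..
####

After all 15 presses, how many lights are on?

6

gen 0: #.#.
#..#
##..
####
gen 1: #.#.
#..#
##.#
##..
gen 2: .##.
...#
##.#
##..
gen 3: #...
.#.#
##.#
##..
gen 4: #.#.
..#.
####
##..
gen 5: ##.#
....
####
##..
gen 6: ##.#
#...
..##
.#..
gen 7: ##.#
#...
..#.
.###
gen 8: #..#
.##.
.##.
.###
gen 9: .###
..#.
.##.
.###
gen 10: .###
..#.
.###
.#..
gen 11: .#..
..##
.###
.#..
gen 12: .#..
.###
#..#
....
gen 13: #...
####
#..#
....
gen 14: .##.
#.##
#..#
....
gen 15: .#..
##..
#.##
....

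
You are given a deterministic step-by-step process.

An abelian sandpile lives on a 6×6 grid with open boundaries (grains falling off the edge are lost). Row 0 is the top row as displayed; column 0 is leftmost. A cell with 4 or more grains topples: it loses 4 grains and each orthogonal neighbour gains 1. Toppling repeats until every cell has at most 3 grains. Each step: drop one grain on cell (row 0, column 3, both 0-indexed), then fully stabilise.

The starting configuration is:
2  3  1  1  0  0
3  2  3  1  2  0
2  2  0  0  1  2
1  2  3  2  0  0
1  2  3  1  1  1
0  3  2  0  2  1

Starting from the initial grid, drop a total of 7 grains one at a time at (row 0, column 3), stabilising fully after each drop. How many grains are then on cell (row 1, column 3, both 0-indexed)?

k=0  2  3  1  1  0  0
3  2  3  1  2  0
2  2  0  0  1  2
1  2  3  2  0  0
1  2  3  1  1  1
0  3  2  0  2  1
k=1  2  3  1  2  0  0
3  2  3  1  2  0
2  2  0  0  1  2
1  2  3  2  0  0
1  2  3  1  1  1
0  3  2  0  2  1
k=2  2  3  1  3  0  0
3  2  3  1  2  0
2  2  0  0  1  2
1  2  3  2  0  0
1  2  3  1  1  1
0  3  2  0  2  1
k=3  2  3  2  0  1  0
3  2  3  2  2  0
2  2  0  0  1  2
1  2  3  2  0  0
1  2  3  1  1  1
0  3  2  0  2  1
k=4  2  3  2  1  1  0
3  2  3  2  2  0
2  2  0  0  1  2
1  2  3  2  0  0
1  2  3  1  1  1
0  3  2  0  2  1
k=5  2  3  2  2  1  0
3  2  3  2  2  0
2  2  0  0  1  2
1  2  3  2  0  0
1  2  3  1  1  1
0  3  2  0  2  1
k=6  2  3  2  3  1  0
3  2  3  2  2  0
2  2  0  0  1  2
1  2  3  2  0  0
1  2  3  1  1  1
0  3  2  0  2  1
k=7  2  3  3  0  2  0
3  2  3  3  2  0
2  2  0  0  1  2
1  2  3  2  0  0
1  2  3  1  1  1
0  3  2  0  2  1

3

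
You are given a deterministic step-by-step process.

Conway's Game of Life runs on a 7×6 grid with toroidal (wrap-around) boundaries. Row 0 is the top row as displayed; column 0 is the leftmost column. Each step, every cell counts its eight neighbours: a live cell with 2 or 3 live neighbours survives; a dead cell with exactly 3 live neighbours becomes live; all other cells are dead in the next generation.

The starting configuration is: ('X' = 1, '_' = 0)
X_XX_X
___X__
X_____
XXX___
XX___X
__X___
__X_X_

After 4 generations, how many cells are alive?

t=0: X_XX_X
___X__
X_____
XXX___
XX___X
__X___
__X_X_
t=1: _XX__X
XXXXXX
X_X___
__X___
_____X
X_XX_X
__X_XX
t=2: ______
____X_
X___X_
_X____
XXXXXX
XXXX__
______
t=3: ______
_____X
_____X
______
____XX
______
_XX___
t=4: ______
______
______
____XX
______
______
______

2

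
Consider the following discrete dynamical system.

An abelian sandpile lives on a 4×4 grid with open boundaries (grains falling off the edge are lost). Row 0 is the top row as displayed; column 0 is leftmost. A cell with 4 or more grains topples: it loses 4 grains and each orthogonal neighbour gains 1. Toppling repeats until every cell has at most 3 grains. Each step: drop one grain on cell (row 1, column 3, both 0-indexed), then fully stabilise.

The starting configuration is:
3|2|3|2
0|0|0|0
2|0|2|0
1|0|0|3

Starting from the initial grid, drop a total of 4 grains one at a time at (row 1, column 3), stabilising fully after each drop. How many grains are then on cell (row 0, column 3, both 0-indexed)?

[0] 3|2|3|2
0|0|0|0
2|0|2|0
1|0|0|3
[1] 3|2|3|2
0|0|0|1
2|0|2|0
1|0|0|3
[2] 3|2|3|2
0|0|0|2
2|0|2|0
1|0|0|3
[3] 3|2|3|2
0|0|0|3
2|0|2|0
1|0|0|3
[4] 3|2|3|3
0|0|1|0
2|0|2|1
1|0|0|3

3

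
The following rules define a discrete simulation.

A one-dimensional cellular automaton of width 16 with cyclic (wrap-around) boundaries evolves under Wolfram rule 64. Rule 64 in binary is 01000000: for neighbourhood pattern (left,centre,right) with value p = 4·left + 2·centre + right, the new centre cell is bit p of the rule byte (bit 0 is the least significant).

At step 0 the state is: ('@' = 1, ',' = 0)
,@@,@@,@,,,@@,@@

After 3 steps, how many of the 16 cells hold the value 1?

0

0) ,@@,@@,@,,,@@,@@
1) ,,@,,@,,,,,,@,,@
2) ,,,,,,,,,,,,,,,,
3) ,,,,,,,,,,,,,,,,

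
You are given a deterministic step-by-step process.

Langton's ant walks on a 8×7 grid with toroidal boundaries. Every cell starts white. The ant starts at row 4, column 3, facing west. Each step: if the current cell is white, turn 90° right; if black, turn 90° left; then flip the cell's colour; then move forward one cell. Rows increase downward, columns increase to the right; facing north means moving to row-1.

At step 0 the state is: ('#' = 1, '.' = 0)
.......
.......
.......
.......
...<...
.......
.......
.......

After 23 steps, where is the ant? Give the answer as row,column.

[0] .......
.......
.......
.......
...<...
.......
.......
.......
[1] .......
.......
.......
...^...
...#...
.......
.......
.......
[2] .......
.......
.......
...#>..
...#...
.......
.......
.......
[3] .......
.......
.......
...##..
...#v..
.......
.......
.......
[4] .......
.......
.......
...##..
...<#..
.......
.......
.......
[5] .......
.......
.......
...##..
....#..
...v...
.......
.......
[6] .......
.......
.......
...##..
....#..
..<#...
.......
.......
[7] .......
.......
.......
...##..
..^.#..
..##...
.......
.......
[8] .......
.......
.......
...##..
..#>#..
..##...
.......
.......
[9] .......
.......
.......
...##..
..###..
..#v...
.......
.......
[10] .......
.......
.......
...##..
..###..
..#.>..
.......
.......
[11] .......
.......
.......
...##..
..###..
..#.#..
....v..
.......
[12] .......
.......
.......
...##..
..###..
..#.#..
...<#..
.......
[13] .......
.......
.......
...##..
..###..
..#^#..
...##..
.......
[14] .......
.......
.......
...##..
..###..
..##>..
...##..
.......
[15] .......
.......
.......
...##..
..##^..
..##...
...##..
.......
[16] .......
.......
.......
...##..
..#<...
..##...
...##..
.......
[17] .......
.......
.......
...##..
..#....
..#v...
...##..
.......
[18] .......
.......
.......
...##..
..#....
..#.>..
...##..
.......
[19] .......
.......
.......
...##..
..#....
..#.#..
...#v..
.......
[20] .......
.......
.......
...##..
..#....
..#.#..
...#.>.
.......
[21] .......
.......
.......
...##..
..#....
..#.#..
...#.#.
.....v.
[22] .......
.......
.......
...##..
..#....
..#.#..
...#.#.
....<#.
[23] .......
.......
.......
...##..
..#....
..#.#..
...#^#.
....##.

6,4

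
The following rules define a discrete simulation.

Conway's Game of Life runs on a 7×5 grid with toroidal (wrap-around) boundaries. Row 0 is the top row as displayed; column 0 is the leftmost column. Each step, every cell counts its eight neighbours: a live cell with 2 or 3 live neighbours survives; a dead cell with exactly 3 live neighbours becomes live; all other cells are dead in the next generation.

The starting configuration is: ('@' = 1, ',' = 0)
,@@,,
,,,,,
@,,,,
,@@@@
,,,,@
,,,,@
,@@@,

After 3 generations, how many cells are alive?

gen 0: ,@@,,
,,,,,
@,,,,
,@@@@
,,,,@
,,,,@
,@@@,
gen 1: ,@,@,
,@,,,
@@@@@
,@@@@
,,@,@
@,@,@
@@,@,
gen 2: ,@,,@
,,,,,
,,,,,
,,,,,
,,,,,
,,@,,
,,,@,
gen 3: ,,,,,
,,,,,
,,,,,
,,,,,
,,,,,
,,,,,
,,@@,

2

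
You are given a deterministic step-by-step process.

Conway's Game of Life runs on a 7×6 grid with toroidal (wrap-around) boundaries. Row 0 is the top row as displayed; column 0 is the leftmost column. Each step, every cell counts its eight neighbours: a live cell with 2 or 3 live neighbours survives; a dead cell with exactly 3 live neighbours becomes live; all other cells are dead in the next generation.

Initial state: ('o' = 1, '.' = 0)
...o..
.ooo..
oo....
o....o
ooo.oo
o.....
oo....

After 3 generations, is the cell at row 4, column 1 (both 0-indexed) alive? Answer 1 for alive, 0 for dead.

k=0  ...o..
.ooo..
oo....
o....o
ooo.oo
o.....
oo....
k=1  o..o..
oo.o..
.....o
..o.o.
....o.
..o...
oo....
k=2  .....o
ooo.oo
oooooo
...ooo
......
.o....
ooo...
k=3  ...oo.
......
......
.o....
....o.
ooo...
ooo...

0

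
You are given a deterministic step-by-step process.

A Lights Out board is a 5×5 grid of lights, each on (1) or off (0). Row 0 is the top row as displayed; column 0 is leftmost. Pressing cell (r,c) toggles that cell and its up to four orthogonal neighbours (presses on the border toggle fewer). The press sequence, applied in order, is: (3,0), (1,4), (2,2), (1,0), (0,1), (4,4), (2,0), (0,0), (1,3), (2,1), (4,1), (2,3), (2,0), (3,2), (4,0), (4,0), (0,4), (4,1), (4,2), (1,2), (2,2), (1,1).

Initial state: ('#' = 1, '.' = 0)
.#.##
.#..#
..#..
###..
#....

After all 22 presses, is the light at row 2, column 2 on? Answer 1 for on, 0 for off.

k=0  .#.##
.#..#
..#..
###..
#....
k=1  .#.##
.#..#
#.#..
..#..
.....
k=2  .#.#.
.#.#.
#.#.#
..#..
.....
k=3  .#.#.
.###.
##.##
.....
.....
k=4  ##.#.
#.##.
.#.##
.....
.....
k=5  ..##.
####.
.#.##
.....
.....
k=6  ..##.
####.
.#.##
....#
...##
k=7  ..##.
.###.
#..##
#...#
...##
k=8  ####.
####.
#..##
#...#
...##
k=9  ###..
##..#
#...#
#...#
...##
k=10  ###..
#...#
.##.#
##..#
...##
k=11  ###..
#...#
.##.#
#...#
#####
k=12  ###..
#..##
.#.#.
#..##
#####
k=13  ###..
...##
#..#.
...##
#####
k=14  ###..
...##
#.##.
.##.#
##.##
k=15  ###..
...##
#.##.
###.#
...##
k=16  ###..
...##
#.##.
.##.#
##.##
k=17  #####
...#.
#.##.
.##.#
##.##
k=18  #####
...#.
#.##.
..#.#
..###
k=19  #####
...#.
#.##.
....#
.#..#
k=20  ##.##
.##..
#..#.
....#
.#..#
k=21  ##.##
.#...
###..
..#.#
.#..#
k=22  #..##
#.#..
#.#..
..#.#
.#..#

1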